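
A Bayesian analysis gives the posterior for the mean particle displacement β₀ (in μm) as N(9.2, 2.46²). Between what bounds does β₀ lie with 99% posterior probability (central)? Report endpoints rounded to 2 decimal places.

[2.86, 15.54]

The posterior is symmetric, so the 99% equal-tailed interval is β₀ = 9.2 ± z·2.46 with z = 2.576.
Half-width: 2.576 × 2.46 = 6.34.
9.2 − 6.34 = 2.86; 9.2 + 6.34 = 15.54.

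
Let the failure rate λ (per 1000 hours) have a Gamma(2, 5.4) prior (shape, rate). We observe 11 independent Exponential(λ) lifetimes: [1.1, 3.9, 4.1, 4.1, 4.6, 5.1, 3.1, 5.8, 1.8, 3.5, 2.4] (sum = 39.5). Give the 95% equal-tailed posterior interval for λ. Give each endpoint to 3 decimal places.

Posterior: Gamma(2+11, 5.4+39.5) = Gamma(13, 44.9) (shape, rate).
Equal-tailed 95% interval: Gamma(13, 44.9) quantiles at 0.025 and 0.975.
Posterior mean ≈ 0.290, SD ≈ 0.080; a Normal approximation gives roughly [0.132, 0.447].
Exact: lower = 0.154; upper = 0.467.

[0.154, 0.467]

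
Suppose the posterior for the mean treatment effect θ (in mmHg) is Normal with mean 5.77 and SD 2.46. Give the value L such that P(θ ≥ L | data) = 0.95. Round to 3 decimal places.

Need L with P(θ ≥ L) = 0.95: L = 5.77 − z_{0.05}·2.46.
z = 1.645; L = 5.77 − 1.645 × 2.46 = 1.724.

1.724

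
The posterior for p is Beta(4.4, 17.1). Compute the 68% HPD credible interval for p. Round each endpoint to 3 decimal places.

[0.102, 0.267]

The posterior is unimodal and skewed, so the HPD interval has equal density at both endpoints and is the shortest 68% interval.
Solving f(0.102) = f(0.267) with F(0.267) − F(0.102) = 0.68 gives [0.102, 0.267].
For comparison, the equal-tailed interval is [0.120, 0.290]; the HPD is narrower and shifted toward the mode.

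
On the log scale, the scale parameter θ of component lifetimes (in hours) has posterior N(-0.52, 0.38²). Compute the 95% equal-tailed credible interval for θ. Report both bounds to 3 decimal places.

[0.282, 1.252]

On the log scale the 95% interval is -0.52 ± 1.960 × 0.38 = [-1.2648, 0.2248].
Exponentiate: [e^-1.2648, e^0.2248] = [0.282, 1.252].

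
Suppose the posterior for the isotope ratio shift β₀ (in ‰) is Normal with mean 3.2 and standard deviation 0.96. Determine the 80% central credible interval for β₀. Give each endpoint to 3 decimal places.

[1.970, 4.430]

The posterior is symmetric, so the 80% equal-tailed interval is β₀ = 3.2 ± z·0.96 with z = 1.282.
Half-width: 1.282 × 0.96 = 1.230.
3.2 − 1.230 = 1.970; 3.2 + 1.230 = 4.430.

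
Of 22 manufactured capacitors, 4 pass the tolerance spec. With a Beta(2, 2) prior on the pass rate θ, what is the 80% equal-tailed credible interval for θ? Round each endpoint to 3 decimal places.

Posterior: Beta(2+4, 2+18) = Beta(6, 20).
Equal-tailed 80% interval: the 0.1 and 0.9 quantiles of Beta(6, 20).
Posterior mean ≈ 0.231, SD ≈ 0.081; a Normal approximation gives roughly [0.127, 0.335].
Exact: F⁻¹(0.1) = 0.131; F⁻¹(0.9) = 0.340.

[0.131, 0.340]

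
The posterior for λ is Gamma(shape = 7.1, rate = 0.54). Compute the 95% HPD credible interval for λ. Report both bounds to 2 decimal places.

The posterior is unimodal and skewed, so the HPD interval has equal density at both endpoints and is the shortest 95% interval.
Solving f(4.47) = f(22.96) with F(22.96) − F(4.47) = 0.95 gives [4.47, 22.96].
For comparison, the equal-tailed interval is [5.33, 24.44]; the HPD is narrower and shifted toward the mode.

[4.47, 22.96]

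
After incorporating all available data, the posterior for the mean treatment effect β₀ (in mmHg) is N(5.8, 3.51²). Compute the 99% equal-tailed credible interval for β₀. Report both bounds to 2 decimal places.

[-3.24, 14.84]

The posterior is symmetric, so the 99% equal-tailed interval is β₀ = 5.8 ± z·3.51 with z = 2.576.
Half-width: 2.576 × 3.51 = 9.04.
5.8 − 9.04 = -3.24; 5.8 + 9.04 = 14.84.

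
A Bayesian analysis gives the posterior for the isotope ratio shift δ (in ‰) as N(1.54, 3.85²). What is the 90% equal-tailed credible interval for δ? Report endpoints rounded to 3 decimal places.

The posterior is symmetric, so the 90% equal-tailed interval is δ = 1.54 ± z·3.85 with z = 1.645.
Half-width: 1.645 × 3.85 = 6.333.
1.54 − 6.333 = -4.793; 1.54 + 6.333 = 7.873.

[-4.793, 7.873]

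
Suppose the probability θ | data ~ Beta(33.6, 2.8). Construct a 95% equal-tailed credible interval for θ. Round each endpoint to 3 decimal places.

Posterior: Beta(33.6, 2.8).
Equal-tailed 95% interval: the 0.025 and 0.975 quantiles of Beta(33.6, 2.8).
Posterior mean ≈ 0.923, SD ≈ 0.044; a Normal approximation gives roughly [0.838, 1.008].
Exact: F⁻¹(0.025) = 0.819; F⁻¹(0.975) = 0.985.

[0.819, 0.985]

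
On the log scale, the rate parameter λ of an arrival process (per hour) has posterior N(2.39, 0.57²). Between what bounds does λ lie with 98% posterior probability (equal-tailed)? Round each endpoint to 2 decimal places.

[2.90, 41.10]

On the log scale the 98% interval is 2.39 ± 2.326 × 0.57 = [1.0640, 3.7160].
Exponentiate: [e^1.0640, e^3.7160] = [2.90, 41.10].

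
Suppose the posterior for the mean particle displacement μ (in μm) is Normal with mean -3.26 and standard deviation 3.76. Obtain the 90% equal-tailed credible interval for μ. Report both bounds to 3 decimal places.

The posterior is symmetric, so the 90% equal-tailed interval is μ = -3.26 ± z·3.76 with z = 1.645.
Half-width: 1.645 × 3.76 = 6.185.
-3.26 − 6.185 = -9.445; -3.26 + 6.185 = 2.925.

[-9.445, 2.925]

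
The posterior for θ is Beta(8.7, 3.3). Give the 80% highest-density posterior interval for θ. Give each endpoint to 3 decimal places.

[0.588, 0.901]

The posterior is unimodal and skewed, so the HPD interval has equal density at both endpoints and is the shortest 80% interval.
Solving f(0.588) = f(0.901) with F(0.901) − F(0.588) = 0.80 gives [0.588, 0.901].
For comparison, the equal-tailed interval is [0.555, 0.877]; the HPD is narrower and shifted toward the mode.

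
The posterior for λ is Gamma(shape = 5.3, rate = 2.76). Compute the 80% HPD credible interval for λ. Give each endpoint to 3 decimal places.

The posterior is unimodal and skewed, so the HPD interval has equal density at both endpoints and is the shortest 80% interval.
Solving f(0.771) = f(2.755) with F(2.755) − F(0.771) = 0.80 gives [0.771, 2.755].
For comparison, the equal-tailed interval is [0.959, 3.037]; the HPD is narrower and shifted toward the mode.

[0.771, 2.755]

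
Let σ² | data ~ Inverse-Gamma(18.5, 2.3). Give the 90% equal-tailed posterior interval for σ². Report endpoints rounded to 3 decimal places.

Inverse-Gamma(18.5, 2.3) quantiles: F⁻¹(0.05) and F⁻¹(0.95).
Equivalently, 1/σ² ~ Gamma(18.5, rate = 2.3); invert its 0.95 and 0.05 quantiles.
Posterior mean ≈ 0.131, SD ≈ 0.032; a Normal approximation gives roughly [0.078, 0.185].
Exact: lower = 0.088; upper = 0.191.

[0.088, 0.191]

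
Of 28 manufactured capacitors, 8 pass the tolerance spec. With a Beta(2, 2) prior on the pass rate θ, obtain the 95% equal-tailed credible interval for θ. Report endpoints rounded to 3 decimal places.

Posterior: Beta(2+8, 2+20) = Beta(10, 22).
Equal-tailed 95% interval: the 0.025 and 0.975 quantiles of Beta(10, 22).
Posterior mean ≈ 0.312, SD ≈ 0.081; a Normal approximation gives roughly [0.154, 0.471].
Exact: F⁻¹(0.025) = 0.167; F⁻¹(0.975) = 0.480.

[0.167, 0.480]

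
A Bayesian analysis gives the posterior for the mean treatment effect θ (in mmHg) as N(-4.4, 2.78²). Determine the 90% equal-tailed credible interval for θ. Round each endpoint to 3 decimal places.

The posterior is symmetric, so the 90% equal-tailed interval is θ = -4.4 ± z·2.78 with z = 1.645.
Half-width: 1.645 × 2.78 = 4.573.
-4.4 − 4.573 = -8.973; -4.4 + 4.573 = 0.173.

[-8.973, 0.173]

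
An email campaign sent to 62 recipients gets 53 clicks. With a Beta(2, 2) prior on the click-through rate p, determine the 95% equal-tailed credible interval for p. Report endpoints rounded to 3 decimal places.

[0.735, 0.912]

Posterior: Beta(2+53, 2+9) = Beta(55, 11).
Equal-tailed 95% interval: the 0.025 and 0.975 quantiles of Beta(55, 11).
Posterior mean ≈ 0.833, SD ≈ 0.046; a Normal approximation gives roughly [0.744, 0.923].
Exact: F⁻¹(0.025) = 0.735; F⁻¹(0.975) = 0.912.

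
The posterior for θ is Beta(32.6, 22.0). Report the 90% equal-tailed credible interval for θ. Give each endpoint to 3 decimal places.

[0.487, 0.703]

Posterior: Beta(32.6, 22.0).
Equal-tailed 90% interval: the 0.05 and 0.95 quantiles of Beta(32.6, 22.0).
Posterior mean ≈ 0.597, SD ≈ 0.066; a Normal approximation gives roughly [0.489, 0.705].
Exact: F⁻¹(0.05) = 0.487; F⁻¹(0.95) = 0.703.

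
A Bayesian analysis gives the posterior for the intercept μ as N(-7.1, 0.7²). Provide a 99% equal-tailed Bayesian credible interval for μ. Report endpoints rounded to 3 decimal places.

The posterior is symmetric, so the 99% equal-tailed interval is μ = -7.1 ± z·0.7 with z = 2.576.
Half-width: 2.576 × 0.7 = 1.803.
-7.1 − 1.803 = -8.903; -7.1 + 1.803 = -5.297.

[-8.903, -5.297]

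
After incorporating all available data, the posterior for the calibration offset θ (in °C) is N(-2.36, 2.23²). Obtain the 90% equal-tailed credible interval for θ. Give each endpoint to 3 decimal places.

The posterior is symmetric, so the 90% equal-tailed interval is θ = -2.36 ± z·2.23 with z = 1.645.
Half-width: 1.645 × 2.23 = 3.668.
-2.36 − 3.668 = -6.028; -2.36 + 3.668 = 1.308.

[-6.028, 1.308]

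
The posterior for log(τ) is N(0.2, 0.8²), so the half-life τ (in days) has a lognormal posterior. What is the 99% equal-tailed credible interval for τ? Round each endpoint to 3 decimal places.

[0.156, 9.589]

On the log scale the 99% interval is 0.2 ± 2.576 × 0.8 = [-1.8607, 2.2607].
Exponentiate: [e^-1.8607, e^2.2607] = [0.156, 9.589].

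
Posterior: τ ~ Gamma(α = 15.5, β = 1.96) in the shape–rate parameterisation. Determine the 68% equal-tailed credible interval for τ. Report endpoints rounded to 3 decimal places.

Posterior: Gamma(shape 15.5, rate 1.96).
Equal-tailed 68% interval: Gamma(15.5, 1.96) quantiles at 0.16 and 0.84.
Posterior mean ≈ 7.908, SD ≈ 2.009; a Normal approximation gives roughly [5.911, 9.906].
Exact: lower = 5.931; upper = 9.883.

[5.931, 9.883]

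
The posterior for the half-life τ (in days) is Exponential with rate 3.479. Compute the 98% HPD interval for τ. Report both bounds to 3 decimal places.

[0.000, 1.124]

The exponential density is strictly decreasing on [0, ∞), so the HPD interval is anchored at 0: [0, q] with P(τ ≤ q) = 0.98.
q = −ln(1 − 0.98) / 3.479 = 3.9120 / 3.479 = 1.124.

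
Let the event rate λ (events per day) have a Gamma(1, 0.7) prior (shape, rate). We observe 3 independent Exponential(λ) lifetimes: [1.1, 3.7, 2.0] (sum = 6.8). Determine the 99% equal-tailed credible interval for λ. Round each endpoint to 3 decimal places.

Posterior: Gamma(1+3, 0.7+6.8) = Gamma(4, 7.5) (shape, rate).
Equal-tailed 99% interval: Gamma(4, 7.5) quantiles at 0.005 and 0.995.
Posterior mean ≈ 0.533, SD ≈ 0.267; a Normal approximation gives roughly [-0.154, 1.220].
Exact: lower = 0.090; upper = 1.464.

[0.090, 1.464]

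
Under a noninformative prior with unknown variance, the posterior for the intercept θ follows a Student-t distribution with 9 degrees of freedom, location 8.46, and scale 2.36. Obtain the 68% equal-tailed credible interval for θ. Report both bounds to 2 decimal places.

The t_9 distribution is symmetric; the 68% interval is 8.46 ± t·2.36 with t_{0.84,9} = 1.053.
Half-width: 1.053 × 2.36 = 2.48.
8.46 − 2.48 = 5.98; 8.46 + 2.48 = 10.94.

[5.98, 10.94]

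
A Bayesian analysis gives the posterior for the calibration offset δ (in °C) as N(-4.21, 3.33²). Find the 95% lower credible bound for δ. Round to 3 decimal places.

-9.687

Need L with P(δ ≥ L) = 0.95: L = -4.21 − z_{0.05}·3.33.
z = 1.645; L = -4.21 − 1.645 × 3.33 = -9.687.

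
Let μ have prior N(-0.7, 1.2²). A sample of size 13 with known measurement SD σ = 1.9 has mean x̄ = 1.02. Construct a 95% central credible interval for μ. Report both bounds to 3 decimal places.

Posterior precision = 1/1.2² + 13/1.9² = 0.6944 + 3.6011 = 4.2956, so posterior SD = 0.4825.
Posterior mean = (-0.7/1.2² + 13·1.02/1.9²) / 4.2956 = 0.7419.
Interval: 0.7419 ± 1.960 × 0.4825 → [-0.204, 1.688].

[-0.204, 1.688]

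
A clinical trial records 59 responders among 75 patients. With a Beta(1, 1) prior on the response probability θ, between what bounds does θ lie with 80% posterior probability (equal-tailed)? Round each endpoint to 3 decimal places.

Posterior: Beta(1+59, 1+16) = Beta(60, 17).
Equal-tailed 80% interval: the 0.1 and 0.9 quantiles of Beta(60, 17).
Posterior mean ≈ 0.779, SD ≈ 0.047; a Normal approximation gives roughly [0.719, 0.839].
Exact: F⁻¹(0.1) = 0.717; F⁻¹(0.9) = 0.838.

[0.717, 0.838]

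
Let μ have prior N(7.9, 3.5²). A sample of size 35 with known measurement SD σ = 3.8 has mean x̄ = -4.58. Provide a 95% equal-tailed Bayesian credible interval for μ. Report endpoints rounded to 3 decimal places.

[-5.412, -2.935]

Posterior precision = 1/3.5² + 35/3.8² = 0.0816 + 2.4238 = 2.5055, so posterior SD = 0.6318.
Posterior mean = (7.9/3.5² + 35·-4.58/3.8²) / 2.5055 = -4.1734.
Interval: -4.1734 ± 1.960 × 0.6318 → [-5.412, -2.935].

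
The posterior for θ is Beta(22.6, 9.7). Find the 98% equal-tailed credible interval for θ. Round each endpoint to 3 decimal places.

[0.501, 0.863]

Posterior: Beta(22.6, 9.7).
Equal-tailed 98% interval: the 0.01 and 0.99 quantiles of Beta(22.6, 9.7).
Posterior mean ≈ 0.700, SD ≈ 0.079; a Normal approximation gives roughly [0.515, 0.884].
Exact: F⁻¹(0.01) = 0.501; F⁻¹(0.99) = 0.863.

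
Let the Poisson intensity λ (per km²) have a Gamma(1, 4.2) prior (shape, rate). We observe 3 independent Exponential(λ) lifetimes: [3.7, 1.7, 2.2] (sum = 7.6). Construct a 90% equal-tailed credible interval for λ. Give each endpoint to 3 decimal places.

Posterior: Gamma(1+3, 4.2+7.6) = Gamma(4, 11.8) (shape, rate).
Equal-tailed 90% interval: Gamma(4, 11.8) quantiles at 0.05 and 0.95.
Posterior mean ≈ 0.339, SD ≈ 0.169; a Normal approximation gives roughly [0.060, 0.618].
Exact: lower = 0.116; upper = 0.657.

[0.116, 0.657]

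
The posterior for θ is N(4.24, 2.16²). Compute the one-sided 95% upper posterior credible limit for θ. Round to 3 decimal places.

7.793

Need U with P(θ ≤ U) = 0.95: U = 4.24 + z_{0.05}·2.16.
z = 1.645; U = 4.24 + 1.645 × 2.16 = 7.793.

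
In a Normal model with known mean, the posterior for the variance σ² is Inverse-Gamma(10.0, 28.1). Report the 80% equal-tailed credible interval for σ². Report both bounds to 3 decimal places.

Inverse-Gamma(10.0, 28.1) quantiles: F⁻¹(0.1) and F⁻¹(0.9).
Equivalently, 1/σ² ~ Gamma(10.0, rate = 28.1); invert its 0.9 and 0.1 quantiles.
Posterior mean ≈ 3.122, SD ≈ 1.104; a Normal approximation gives roughly [1.708, 4.537].
Exact: lower = 1.978; upper = 4.517.

[1.978, 4.517]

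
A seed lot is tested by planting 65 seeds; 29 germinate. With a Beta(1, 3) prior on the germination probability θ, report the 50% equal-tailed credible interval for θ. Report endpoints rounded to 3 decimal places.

Posterior: Beta(1+29, 3+36) = Beta(30, 39).
Equal-tailed 50% interval: the 0.25 and 0.75 quantiles of Beta(30, 39).
Posterior mean ≈ 0.435, SD ≈ 0.059; a Normal approximation gives roughly [0.395, 0.475].
Exact: F⁻¹(0.25) = 0.394; F⁻¹(0.75) = 0.475.

[0.394, 0.475]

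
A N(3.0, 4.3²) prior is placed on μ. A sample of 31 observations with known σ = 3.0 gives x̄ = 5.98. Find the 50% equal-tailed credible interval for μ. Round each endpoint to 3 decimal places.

Posterior precision = 1/4.3² + 31/3.0² = 0.0541 + 3.4444 = 3.4985, so posterior SD = 0.5346.
Posterior mean = (3.0/4.3² + 31·5.98/3.0²) / 3.4985 = 5.9339.
Interval: 5.9339 ± 0.674 × 0.5346 → [5.573, 6.295].

[5.573, 6.295]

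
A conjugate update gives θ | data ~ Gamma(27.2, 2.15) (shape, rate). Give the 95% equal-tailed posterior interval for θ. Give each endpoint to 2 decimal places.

Posterior: Gamma(shape 27.2, rate 2.15).
Equal-tailed 95% interval: Gamma(27.2, 2.15) quantiles at 0.025 and 0.975.
Posterior mean ≈ 12.65, SD ≈ 2.43; a Normal approximation gives roughly [7.90, 17.41].
Exact: lower = 8.35; upper = 17.83.

[8.35, 17.83]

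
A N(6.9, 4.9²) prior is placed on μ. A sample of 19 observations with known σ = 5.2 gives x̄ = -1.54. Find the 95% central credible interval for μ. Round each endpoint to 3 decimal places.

Posterior precision = 1/4.9² + 19/5.2² = 0.0416 + 0.7027 = 0.7443, so posterior SD = 1.1591.
Posterior mean = (6.9/4.9² + 19·-1.54/5.2²) / 0.7443 = -1.0677.
Interval: -1.0677 ± 1.960 × 1.1591 → [-3.340, 1.204].

[-3.340, 1.204]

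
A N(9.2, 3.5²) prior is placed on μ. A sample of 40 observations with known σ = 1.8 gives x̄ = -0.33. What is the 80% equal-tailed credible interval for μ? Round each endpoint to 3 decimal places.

Posterior precision = 1/3.5² + 40/1.8² = 0.0816 + 12.3457 = 12.4273, so posterior SD = 0.2837.
Posterior mean = (9.2/3.5² + 40·-0.33/1.8²) / 12.4273 = -0.2674.
Interval: -0.2674 ± 1.282 × 0.2837 → [-0.631, 0.096].

[-0.631, 0.096]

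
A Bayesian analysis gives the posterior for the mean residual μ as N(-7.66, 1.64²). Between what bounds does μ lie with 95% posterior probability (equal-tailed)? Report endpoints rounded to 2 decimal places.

[-10.87, -4.45]

The posterior is symmetric, so the 95% equal-tailed interval is μ = -7.66 ± z·1.64 with z = 1.960.
Half-width: 1.960 × 1.64 = 3.21.
-7.66 − 3.21 = -10.87; -7.66 + 3.21 = -4.45.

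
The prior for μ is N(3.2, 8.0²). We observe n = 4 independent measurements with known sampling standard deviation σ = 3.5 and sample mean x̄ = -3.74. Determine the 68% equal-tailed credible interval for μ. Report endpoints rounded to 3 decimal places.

[-5.123, -1.723]

Posterior precision = 1/8.0² + 4/3.5² = 0.0156 + 0.3265 = 0.3422, so posterior SD = 1.7096.
Posterior mean = (3.2/8.0² + 4·-3.74/3.5²) / 0.3422 = -3.4231.
Interval: -3.4231 ± 0.994 × 1.7096 → [-5.123, -1.723].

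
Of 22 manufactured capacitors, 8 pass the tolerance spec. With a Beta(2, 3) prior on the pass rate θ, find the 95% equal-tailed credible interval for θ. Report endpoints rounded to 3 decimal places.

[0.202, 0.557]

Posterior: Beta(2+8, 3+14) = Beta(10, 17).
Equal-tailed 95% interval: the 0.025 and 0.975 quantiles of Beta(10, 17).
Posterior mean ≈ 0.370, SD ≈ 0.091; a Normal approximation gives roughly [0.192, 0.549].
Exact: F⁻¹(0.025) = 0.202; F⁻¹(0.975) = 0.557.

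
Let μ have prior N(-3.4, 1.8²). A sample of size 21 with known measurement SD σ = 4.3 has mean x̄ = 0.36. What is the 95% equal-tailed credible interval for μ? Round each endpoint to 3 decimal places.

Posterior precision = 1/1.8² + 21/4.3² = 0.3086 + 1.1357 = 1.4444, so posterior SD = 0.8321.
Posterior mean = (-3.4/1.8² + 21·0.36/4.3²) / 1.4444 = -0.4434.
Interval: -0.4434 ± 1.960 × 0.8321 → [-2.074, 1.187].

[-2.074, 1.187]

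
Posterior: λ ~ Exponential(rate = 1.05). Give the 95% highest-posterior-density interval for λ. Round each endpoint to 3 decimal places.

The exponential density is strictly decreasing on [0, ∞), so the HPD interval is anchored at 0: [0, q] with P(λ ≤ q) = 0.95.
q = −ln(1 − 0.95) / 1.05 = 2.9957 / 1.05 = 2.853.

[0.000, 2.853]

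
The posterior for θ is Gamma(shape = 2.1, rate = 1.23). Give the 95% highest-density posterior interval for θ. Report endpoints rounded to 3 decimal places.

[0.048, 4.011]

The posterior is unimodal and skewed, so the HPD interval has equal density at both endpoints and is the shortest 95% interval.
Solving f(0.048) = f(4.011) with F(4.011) − F(0.048) = 0.95 gives [0.048, 4.011].
For comparison, the equal-tailed interval is [0.223, 4.670]; the HPD is narrower and shifted toward the mode.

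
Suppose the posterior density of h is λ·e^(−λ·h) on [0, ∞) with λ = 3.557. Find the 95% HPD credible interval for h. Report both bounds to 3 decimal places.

[0.000, 0.842]

The exponential density is strictly decreasing on [0, ∞), so the HPD interval is anchored at 0: [0, q] with P(h ≤ q) = 0.95.
q = −ln(1 − 0.95) / 3.557 = 2.9957 / 3.557 = 0.842.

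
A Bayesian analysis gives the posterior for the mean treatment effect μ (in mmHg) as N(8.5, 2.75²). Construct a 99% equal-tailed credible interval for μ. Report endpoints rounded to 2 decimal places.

[1.42, 15.58]

The posterior is symmetric, so the 99% equal-tailed interval is μ = 8.5 ± z·2.75 with z = 2.576.
Half-width: 2.576 × 2.75 = 7.08.
8.5 − 7.08 = 1.42; 8.5 + 7.08 = 15.58.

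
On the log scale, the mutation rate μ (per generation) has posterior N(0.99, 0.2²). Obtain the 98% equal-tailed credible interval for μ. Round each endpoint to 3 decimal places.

[1.690, 4.286]

On the log scale the 98% interval is 0.99 ± 2.326 × 0.2 = [0.5247, 1.4553].
Exponentiate: [e^0.5247, e^1.4553] = [1.690, 4.286].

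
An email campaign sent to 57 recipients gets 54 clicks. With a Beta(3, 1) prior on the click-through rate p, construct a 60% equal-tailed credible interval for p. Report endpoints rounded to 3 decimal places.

Posterior: Beta(3+54, 1+3) = Beta(57, 4).
Equal-tailed 60% interval: the 0.2 and 0.8 quantiles of Beta(57, 4).
Posterior mean ≈ 0.934, SD ≈ 0.031; a Normal approximation gives roughly [0.908, 0.961].
Exact: F⁻¹(0.2) = 0.910; F⁻¹(0.8) = 0.961.

[0.910, 0.961]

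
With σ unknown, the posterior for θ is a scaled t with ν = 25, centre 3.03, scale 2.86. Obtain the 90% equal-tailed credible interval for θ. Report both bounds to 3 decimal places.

The t_25 distribution is symmetric; the 90% interval is 3.03 ± t·2.86 with t_{0.95,25} = 1.708.
Half-width: 1.708 × 2.86 = 4.885.
3.03 − 4.885 = -1.855; 3.03 + 4.885 = 7.915.

[-1.855, 7.915]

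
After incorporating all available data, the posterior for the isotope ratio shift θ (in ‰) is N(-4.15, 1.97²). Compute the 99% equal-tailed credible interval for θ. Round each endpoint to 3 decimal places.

The posterior is symmetric, so the 99% equal-tailed interval is θ = -4.15 ± z·1.97 with z = 2.576.
Half-width: 2.576 × 1.97 = 5.074.
-4.15 − 5.074 = -9.224; -4.15 + 5.074 = 0.924.

[-9.224, 0.924]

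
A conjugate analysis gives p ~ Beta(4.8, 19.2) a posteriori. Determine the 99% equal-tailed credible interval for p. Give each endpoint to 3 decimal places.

Posterior: Beta(4.8, 19.2).
Equal-tailed 99% interval: the 0.005 and 0.995 quantiles of Beta(4.8, 19.2).
Posterior mean ≈ 0.200, SD ≈ 0.080; a Normal approximation gives roughly [-0.006, 0.406].
Exact: F⁻¹(0.005) = 0.046; F⁻¹(0.995) = 0.443.

[0.046, 0.443]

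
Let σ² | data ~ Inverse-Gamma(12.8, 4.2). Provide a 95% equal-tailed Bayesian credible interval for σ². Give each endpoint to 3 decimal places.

Inverse-Gamma(12.8, 4.2) quantiles: F⁻¹(0.025) and F⁻¹(0.975).
Equivalently, 1/σ² ~ Gamma(12.8, rate = 4.2); invert its 0.975 and 0.025 quantiles.
Posterior mean ≈ 0.356, SD ≈ 0.108; a Normal approximation gives roughly [0.144, 0.568].
Exact: lower = 0.203; upper = 0.620.

[0.203, 0.620]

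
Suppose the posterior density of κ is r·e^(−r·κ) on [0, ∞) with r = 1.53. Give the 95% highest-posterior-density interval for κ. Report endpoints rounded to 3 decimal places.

The exponential density is strictly decreasing on [0, ∞), so the HPD interval is anchored at 0: [0, q] with P(κ ≤ q) = 0.95.
q = −ln(1 − 0.95) / 1.53 = 2.9957 / 1.53 = 1.958.

[0.000, 1.958]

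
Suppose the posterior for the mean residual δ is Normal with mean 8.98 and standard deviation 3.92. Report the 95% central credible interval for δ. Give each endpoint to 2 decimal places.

The posterior is symmetric, so the 95% equal-tailed interval is δ = 8.98 ± z·3.92 with z = 1.960.
Half-width: 1.960 × 3.92 = 7.68.
8.98 − 7.68 = 1.30; 8.98 + 7.68 = 16.66.

[1.30, 16.66]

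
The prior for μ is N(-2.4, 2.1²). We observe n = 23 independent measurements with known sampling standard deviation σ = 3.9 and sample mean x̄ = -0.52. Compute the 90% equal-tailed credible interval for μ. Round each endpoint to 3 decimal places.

[-2.013, 0.482]

Posterior precision = 1/2.1² + 23/3.9² = 0.2268 + 1.5122 = 1.7389, so posterior SD = 0.7583.
Posterior mean = (-2.4/2.1² + 23·-0.52/3.9²) / 1.7389 = -0.7652.
Interval: -0.7652 ± 1.645 × 0.7583 → [-2.013, 0.482].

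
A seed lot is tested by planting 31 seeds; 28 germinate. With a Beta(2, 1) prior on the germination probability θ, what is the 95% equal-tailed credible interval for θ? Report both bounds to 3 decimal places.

Posterior: Beta(2+28, 1+3) = Beta(30, 4).
Equal-tailed 95% interval: the 0.025 and 0.975 quantiles of Beta(30, 4).
Posterior mean ≈ 0.882, SD ≈ 0.054; a Normal approximation gives roughly [0.776, 0.989].
Exact: F⁻¹(0.025) = 0.757; F⁻¹(0.975) = 0.966.

[0.757, 0.966]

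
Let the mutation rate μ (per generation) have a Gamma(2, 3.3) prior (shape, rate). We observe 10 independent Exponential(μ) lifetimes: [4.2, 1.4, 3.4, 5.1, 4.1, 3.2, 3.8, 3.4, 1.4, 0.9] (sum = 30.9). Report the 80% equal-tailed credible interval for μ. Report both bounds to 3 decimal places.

[0.229, 0.485]

Posterior: Gamma(2+10, 3.3+30.9) = Gamma(12, 34.2) (shape, rate).
Equal-tailed 80% interval: Gamma(12, 34.2) quantiles at 0.1 and 0.9.
Posterior mean ≈ 0.351, SD ≈ 0.101; a Normal approximation gives roughly [0.221, 0.481].
Exact: lower = 0.229; upper = 0.485.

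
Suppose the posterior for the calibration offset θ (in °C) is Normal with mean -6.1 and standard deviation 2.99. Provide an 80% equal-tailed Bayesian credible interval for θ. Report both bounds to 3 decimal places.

The posterior is symmetric, so the 80% equal-tailed interval is θ = -6.1 ± z·2.99 with z = 1.282.
Half-width: 1.282 × 2.99 = 3.832.
-6.1 − 3.832 = -9.932; -6.1 + 3.832 = -2.268.

[-9.932, -2.268]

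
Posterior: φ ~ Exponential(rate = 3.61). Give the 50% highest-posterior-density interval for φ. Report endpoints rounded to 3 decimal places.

The exponential density is strictly decreasing on [0, ∞), so the HPD interval is anchored at 0: [0, q] with P(φ ≤ q) = 0.50.
q = −ln(1 − 0.50) / 3.61 = 0.6931 / 3.61 = 0.192.

[0.000, 0.192]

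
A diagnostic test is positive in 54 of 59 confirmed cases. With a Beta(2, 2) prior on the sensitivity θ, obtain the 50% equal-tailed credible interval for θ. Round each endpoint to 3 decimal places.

Posterior: Beta(2+54, 2+5) = Beta(56, 7).
Equal-tailed 50% interval: the 0.25 and 0.75 quantiles of Beta(56, 7).
Posterior mean ≈ 0.889, SD ≈ 0.039; a Normal approximation gives roughly [0.862, 0.915].
Exact: F⁻¹(0.25) = 0.865; F⁻¹(0.75) = 0.917.

[0.865, 0.917]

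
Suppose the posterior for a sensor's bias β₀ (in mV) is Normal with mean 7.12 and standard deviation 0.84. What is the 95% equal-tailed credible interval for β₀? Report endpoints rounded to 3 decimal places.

[5.474, 8.766]

The posterior is symmetric, so the 95% equal-tailed interval is β₀ = 7.12 ± z·0.84 with z = 1.960.
Half-width: 1.960 × 0.84 = 1.646.
7.12 − 1.646 = 5.474; 7.12 + 1.646 = 8.766.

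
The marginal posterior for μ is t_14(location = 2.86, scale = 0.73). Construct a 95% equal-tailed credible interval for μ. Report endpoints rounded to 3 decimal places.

The t_14 distribution is symmetric; the 95% interval is 2.86 ± t·0.73 with t_{0.975,14} = 2.145.
Half-width: 2.145 × 0.73 = 1.566.
2.86 − 1.566 = 1.294; 2.86 + 1.566 = 4.426.

[1.294, 4.426]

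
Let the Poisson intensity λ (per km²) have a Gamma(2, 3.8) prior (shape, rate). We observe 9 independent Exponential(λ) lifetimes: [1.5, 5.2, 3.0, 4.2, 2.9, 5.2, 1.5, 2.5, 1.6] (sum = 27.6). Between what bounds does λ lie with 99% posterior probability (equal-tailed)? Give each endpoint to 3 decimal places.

Posterior: Gamma(2+9, 3.8+27.6) = Gamma(11, 31.4) (shape, rate).
Equal-tailed 99% interval: Gamma(11, 31.4) quantiles at 0.005 and 0.995.
Posterior mean ≈ 0.350, SD ≈ 0.106; a Normal approximation gives roughly [0.078, 0.622].
Exact: lower = 0.138; upper = 0.681.

[0.138, 0.681]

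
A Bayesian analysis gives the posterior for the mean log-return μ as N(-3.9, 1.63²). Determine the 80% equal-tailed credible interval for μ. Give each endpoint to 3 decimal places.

The posterior is symmetric, so the 80% equal-tailed interval is μ = -3.9 ± z·1.63 with z = 1.282.
Half-width: 1.282 × 1.63 = 2.089.
-3.9 − 2.089 = -5.989; -3.9 + 2.089 = -1.811.

[-5.989, -1.811]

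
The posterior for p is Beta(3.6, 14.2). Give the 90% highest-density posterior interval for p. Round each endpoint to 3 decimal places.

[0.053, 0.344]

The posterior is unimodal and skewed, so the HPD interval has equal density at both endpoints and is the shortest 90% interval.
Solving f(0.053) = f(0.344) with F(0.344) − F(0.053) = 0.90 gives [0.053, 0.344].
For comparison, the equal-tailed interval is [0.071, 0.372]; the HPD is narrower and shifted toward the mode.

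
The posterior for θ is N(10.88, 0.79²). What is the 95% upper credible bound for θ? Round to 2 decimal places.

Need U with P(θ ≤ U) = 0.95: U = 10.88 + z_{0.05}·0.79.
z = 1.645; U = 10.88 + 1.645 × 0.79 = 12.18.

12.18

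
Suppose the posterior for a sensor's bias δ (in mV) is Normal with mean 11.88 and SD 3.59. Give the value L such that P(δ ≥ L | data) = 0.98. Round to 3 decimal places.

Need L with P(δ ≥ L) = 0.98: L = 11.88 − z_{0.02}·3.59.
z = 2.054; L = 11.88 − 2.054 × 3.59 = 4.507.

4.507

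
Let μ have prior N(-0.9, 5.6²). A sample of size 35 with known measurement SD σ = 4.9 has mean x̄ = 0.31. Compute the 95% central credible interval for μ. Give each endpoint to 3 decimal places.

Posterior precision = 1/5.6² + 35/4.9² = 0.0319 + 1.4577 = 1.4896, so posterior SD = 0.8193.
Posterior mean = (-0.9/5.6² + 35·0.31/4.9²) / 1.4896 = 0.2841.
Interval: 0.2841 ± 1.960 × 0.8193 → [-1.322, 1.890].

[-1.322, 1.890]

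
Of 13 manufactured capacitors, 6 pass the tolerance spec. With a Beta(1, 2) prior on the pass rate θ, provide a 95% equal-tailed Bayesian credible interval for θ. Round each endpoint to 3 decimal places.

[0.213, 0.677]

Posterior: Beta(1+6, 2+7) = Beta(7, 9).
Equal-tailed 95% interval: the 0.025 and 0.975 quantiles of Beta(7, 9).
Posterior mean ≈ 0.438, SD ≈ 0.120; a Normal approximation gives roughly [0.202, 0.673].
Exact: F⁻¹(0.025) = 0.213; F⁻¹(0.975) = 0.677.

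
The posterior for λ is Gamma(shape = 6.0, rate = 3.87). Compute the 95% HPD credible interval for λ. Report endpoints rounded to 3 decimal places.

The posterior is unimodal and skewed, so the HPD interval has equal density at both endpoints and is the shortest 95% interval.
Solving f(0.454) = f(2.807) with F(2.807) − F(0.454) = 0.95 gives [0.454, 2.807].
For comparison, the equal-tailed interval is [0.569, 3.015]; the HPD is narrower and shifted toward the mode.

[0.454, 2.807]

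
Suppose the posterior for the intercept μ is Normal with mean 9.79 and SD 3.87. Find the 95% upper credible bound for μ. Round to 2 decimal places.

16.16

Need U with P(μ ≤ U) = 0.95: U = 9.79 + z_{0.05}·3.87.
z = 1.645; U = 9.79 + 1.645 × 3.87 = 16.16.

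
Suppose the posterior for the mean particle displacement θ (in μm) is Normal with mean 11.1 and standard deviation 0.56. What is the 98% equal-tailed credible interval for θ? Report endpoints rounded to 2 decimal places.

The posterior is symmetric, so the 98% equal-tailed interval is θ = 11.1 ± z·0.56 with z = 2.326.
Half-width: 2.326 × 0.56 = 1.30.
11.1 − 1.30 = 9.80; 11.1 + 1.30 = 12.40.

[9.80, 12.40]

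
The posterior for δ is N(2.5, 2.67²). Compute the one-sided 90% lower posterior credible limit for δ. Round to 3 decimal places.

Need L with P(δ ≥ L) = 0.90: L = 2.5 − z_{0.1}·2.67.
z = 1.282; L = 2.5 − 1.282 × 2.67 = -0.922.

-0.922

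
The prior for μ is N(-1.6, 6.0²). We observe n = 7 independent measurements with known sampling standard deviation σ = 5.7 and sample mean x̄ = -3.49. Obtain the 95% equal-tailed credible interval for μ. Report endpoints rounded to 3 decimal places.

Posterior precision = 1/6.0² + 7/5.7² = 0.0278 + 0.2155 = 0.2432, so posterior SD = 2.0276.
Posterior mean = (-1.6/6.0² + 7·-3.49/5.7²) / 0.2432 = -3.2742.
Interval: -3.2742 ± 1.960 × 2.0276 → [-7.248, 0.700].

[-7.248, 0.700]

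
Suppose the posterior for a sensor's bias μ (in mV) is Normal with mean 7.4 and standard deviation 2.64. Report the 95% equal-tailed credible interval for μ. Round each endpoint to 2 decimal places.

[2.23, 12.57]

The posterior is symmetric, so the 95% equal-tailed interval is μ = 7.4 ± z·2.64 with z = 1.960.
Half-width: 1.960 × 2.64 = 5.17.
7.4 − 5.17 = 2.23; 7.4 + 5.17 = 12.57.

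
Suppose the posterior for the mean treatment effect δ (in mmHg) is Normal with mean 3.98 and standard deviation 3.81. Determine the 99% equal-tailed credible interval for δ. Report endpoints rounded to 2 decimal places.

The posterior is symmetric, so the 99% equal-tailed interval is δ = 3.98 ± z·3.81 with z = 2.576.
Half-width: 2.576 × 3.81 = 9.81.
3.98 − 9.81 = -5.83; 3.98 + 9.81 = 13.79.

[-5.83, 13.79]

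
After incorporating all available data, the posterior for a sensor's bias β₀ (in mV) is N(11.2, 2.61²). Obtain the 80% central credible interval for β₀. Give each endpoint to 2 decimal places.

[7.86, 14.54]

The posterior is symmetric, so the 80% equal-tailed interval is β₀ = 11.2 ± z·2.61 with z = 1.282.
Half-width: 1.282 × 2.61 = 3.34.
11.2 − 3.34 = 7.86; 11.2 + 3.34 = 14.54.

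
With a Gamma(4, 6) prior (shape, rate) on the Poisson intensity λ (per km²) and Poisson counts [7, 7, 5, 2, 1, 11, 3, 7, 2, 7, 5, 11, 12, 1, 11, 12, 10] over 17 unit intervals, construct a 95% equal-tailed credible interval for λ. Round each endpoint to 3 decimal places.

Posterior: Gamma(4+114, 6+17) = Gamma(118, 23) (shape, rate).
Equal-tailed 95% interval: Gamma(118, 23) quantiles at 0.025 and 0.975.
Posterior mean ≈ 5.130, SD ≈ 0.472; a Normal approximation gives roughly [4.205, 6.056].
Exact: lower = 4.247; upper = 6.097.

[4.247, 6.097]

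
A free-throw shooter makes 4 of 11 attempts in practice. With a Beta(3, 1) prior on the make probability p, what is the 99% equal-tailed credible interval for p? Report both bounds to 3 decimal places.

[0.172, 0.777]

Posterior: Beta(3+4, 1+7) = Beta(7, 8).
Equal-tailed 99% interval: the 0.005 and 0.995 quantiles of Beta(7, 8).
Posterior mean ≈ 0.467, SD ≈ 0.125; a Normal approximation gives roughly [0.145, 0.788].
Exact: F⁻¹(0.005) = 0.172; F⁻¹(0.995) = 0.777.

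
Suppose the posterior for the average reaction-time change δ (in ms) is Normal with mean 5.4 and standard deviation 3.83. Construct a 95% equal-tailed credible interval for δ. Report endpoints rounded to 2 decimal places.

[-2.11, 12.91]

The posterior is symmetric, so the 95% equal-tailed interval is δ = 5.4 ± z·3.83 with z = 1.960.
Half-width: 1.960 × 3.83 = 7.51.
5.4 − 7.51 = -2.11; 5.4 + 7.51 = 12.91.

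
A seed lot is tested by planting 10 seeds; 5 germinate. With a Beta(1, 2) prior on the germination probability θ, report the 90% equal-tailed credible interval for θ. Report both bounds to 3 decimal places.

[0.245, 0.685]

Posterior: Beta(1+5, 2+5) = Beta(6, 7).
Equal-tailed 90% interval: the 0.05 and 0.95 quantiles of Beta(6, 7).
Posterior mean ≈ 0.462, SD ≈ 0.133; a Normal approximation gives roughly [0.242, 0.681].
Exact: F⁻¹(0.05) = 0.245; F⁻¹(0.95) = 0.685.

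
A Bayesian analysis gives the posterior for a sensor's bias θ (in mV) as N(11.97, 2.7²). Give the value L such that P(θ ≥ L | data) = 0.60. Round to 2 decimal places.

11.29

Need L with P(θ ≥ L) = 0.60: L = 11.97 − z_{0.4}·2.7.
z = 0.253; L = 11.97 − 0.253 × 2.7 = 11.29.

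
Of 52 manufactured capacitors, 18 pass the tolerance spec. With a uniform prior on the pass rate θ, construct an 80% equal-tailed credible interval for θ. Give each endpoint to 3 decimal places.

[0.270, 0.436]

Posterior: Beta(1+18, 1+34) = Beta(19, 35).
Equal-tailed 80% interval: the 0.1 and 0.9 quantiles of Beta(19, 35).
Posterior mean ≈ 0.352, SD ≈ 0.064; a Normal approximation gives roughly [0.269, 0.434].
Exact: F⁻¹(0.1) = 0.270; F⁻¹(0.9) = 0.436.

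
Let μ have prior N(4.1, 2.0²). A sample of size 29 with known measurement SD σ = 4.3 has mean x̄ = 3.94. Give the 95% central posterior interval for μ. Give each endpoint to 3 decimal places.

Posterior precision = 1/2.0² + 29/4.3² = 0.2500 + 1.5684 = 1.8184, so posterior SD = 0.7416.
Posterior mean = (4.1/2.0² + 29·3.94/4.3²) / 1.8184 = 3.9620.
Interval: 3.9620 ± 1.960 × 0.7416 → [2.509, 5.415].

[2.509, 5.415]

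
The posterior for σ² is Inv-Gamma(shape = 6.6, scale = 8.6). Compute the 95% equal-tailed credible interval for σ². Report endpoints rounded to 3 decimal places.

Inverse-Gamma(6.6, 8.6) quantiles: F⁻¹(0.025) and F⁻¹(0.975).
Equivalently, 1/σ² ~ Gamma(6.6, rate = 8.6); invert its 0.975 and 0.025 quantiles.
Posterior mean ≈ 1.536, SD ≈ 0.716; a Normal approximation gives roughly [0.132, 2.939].
Exact: lower = 0.688; upper = 3.352.

[0.688, 3.352]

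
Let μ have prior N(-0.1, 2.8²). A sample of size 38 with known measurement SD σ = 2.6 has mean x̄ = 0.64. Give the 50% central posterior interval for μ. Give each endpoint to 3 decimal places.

[0.342, 0.905]

Posterior precision = 1/2.8² + 38/2.6² = 0.1276 + 5.6213 = 5.7489, so posterior SD = 0.4171.
Posterior mean = (-0.1/2.8² + 38·0.64/2.6²) / 5.7489 = 0.6236.
Interval: 0.6236 ± 0.674 × 0.4171 → [0.342, 0.905].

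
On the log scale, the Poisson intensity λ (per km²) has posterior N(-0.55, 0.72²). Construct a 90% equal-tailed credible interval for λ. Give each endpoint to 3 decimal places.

On the log scale the 90% interval is -0.55 ± 1.645 × 0.72 = [-1.7343, 0.6343].
Exponentiate: [e^-1.7343, e^0.6343] = [0.177, 1.886].

[0.177, 1.886]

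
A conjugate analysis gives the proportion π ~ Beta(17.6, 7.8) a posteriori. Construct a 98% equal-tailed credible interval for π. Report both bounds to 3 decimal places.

[0.467, 0.875]

Posterior: Beta(17.6, 7.8).
Equal-tailed 98% interval: the 0.01 and 0.99 quantiles of Beta(17.6, 7.8).
Posterior mean ≈ 0.693, SD ≈ 0.090; a Normal approximation gives roughly [0.484, 0.902].
Exact: F⁻¹(0.01) = 0.467; F⁻¹(0.99) = 0.875.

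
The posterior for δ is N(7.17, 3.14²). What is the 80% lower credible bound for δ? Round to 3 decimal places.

Need L with P(δ ≥ L) = 0.80: L = 7.17 − z_{0.2}·3.14.
z = 0.842; L = 7.17 − 0.842 × 3.14 = 4.527.

4.527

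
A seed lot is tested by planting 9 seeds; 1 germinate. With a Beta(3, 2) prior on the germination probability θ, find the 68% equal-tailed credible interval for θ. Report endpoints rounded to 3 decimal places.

Posterior: Beta(3+1, 2+8) = Beta(4, 10).
Equal-tailed 68% interval: the 0.16 and 0.84 quantiles of Beta(4, 10).
Posterior mean ≈ 0.286, SD ≈ 0.117; a Normal approximation gives roughly [0.170, 0.402].
Exact: F⁻¹(0.16) = 0.167; F⁻¹(0.84) = 0.405.

[0.167, 0.405]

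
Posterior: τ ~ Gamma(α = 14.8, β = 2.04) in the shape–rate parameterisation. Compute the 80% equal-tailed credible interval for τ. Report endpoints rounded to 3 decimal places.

[4.967, 9.752]

Posterior: Gamma(shape 14.8, rate 2.04).
Equal-tailed 80% interval: Gamma(14.8, 2.04) quantiles at 0.1 and 0.9.
Posterior mean ≈ 7.255, SD ≈ 1.886; a Normal approximation gives roughly [4.838, 9.672].
Exact: lower = 4.967; upper = 9.752.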